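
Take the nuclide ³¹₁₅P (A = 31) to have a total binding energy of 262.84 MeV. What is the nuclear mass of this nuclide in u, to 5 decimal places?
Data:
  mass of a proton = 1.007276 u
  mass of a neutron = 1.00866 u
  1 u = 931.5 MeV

Mass defect = 262.84 MeV / (931.5 MeV/u) = 0.2821685 u
Constituent mass = 15(1.007276) + 16(1.00866) = 31.247700 u
Nuclear mass = 31.247700 − 0.2821685 = 30.9655315 u ≈ 30.96553 u (to 5 decimal places)

30.96553 u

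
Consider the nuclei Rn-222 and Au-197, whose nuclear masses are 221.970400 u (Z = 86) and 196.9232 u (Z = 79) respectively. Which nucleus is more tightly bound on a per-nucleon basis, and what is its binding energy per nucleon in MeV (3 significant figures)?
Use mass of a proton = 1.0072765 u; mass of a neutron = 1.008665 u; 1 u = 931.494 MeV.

Rn-222: Σm = 86(1.0072765) + 136(1.008665) = 223.8042190 u; Δm = 1.8338190 u; E_B = 1708.2 MeV; E_B/A = 7.6946 MeV
Au-197: Σm = 79(1.0072765) + 118(1.008665) = 198.5973135 u; Δm = 1.6741135 u; E_B = 1559.4 MeV; E_B/A = 7.916 MeV
Au-197 has the higher binding energy per nucleon, so it is the more tightly bound nucleus.

Au-197; 7.92 MeV/nucleon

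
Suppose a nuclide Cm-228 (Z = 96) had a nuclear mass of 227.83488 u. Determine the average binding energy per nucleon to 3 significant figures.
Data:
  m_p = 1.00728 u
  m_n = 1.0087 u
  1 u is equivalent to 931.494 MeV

8.22 MeV/nucleon

Total constituent mass: 96 × 1.00728 + 132 × 1.0087 = 229.84728 u
Mass defect Δm = 229.84728 − 227.83488 = 2.01240 u
Converting to energy: 2.01240 u × 931.494 MeV/u = 1874.54 MeV
Dividing by A = 228 gives 8.222 MeV per nucleon.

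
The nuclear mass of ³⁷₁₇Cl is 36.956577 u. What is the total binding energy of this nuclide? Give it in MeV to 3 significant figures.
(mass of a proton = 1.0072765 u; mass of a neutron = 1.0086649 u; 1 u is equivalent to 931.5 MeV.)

The nucleus contains 17 protons and 37 − 17 = 20 neutrons.
Total constituent mass: 17 × 1.0072765 + 20 × 1.0086649 = 37.2969985 u
Mass defect Δm = 37.2969985 − 36.956577 = 0.3404215 u
Binding energy = Δm·c² = 0.3404215 × 931.5 MeV/u = 317.103 MeV

317 MeV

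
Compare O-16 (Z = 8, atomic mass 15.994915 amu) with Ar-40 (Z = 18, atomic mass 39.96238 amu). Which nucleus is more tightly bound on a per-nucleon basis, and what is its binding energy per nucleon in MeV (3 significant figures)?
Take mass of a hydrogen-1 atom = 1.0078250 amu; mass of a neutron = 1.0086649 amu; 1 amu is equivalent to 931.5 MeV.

O-16: Σm = 8(1.0078250) + 8(1.0086649) = 16.1319192 amu; Δm = 0.1370042 amu; E_B = 127.62 MeV; E_B/A = 7.976 MeV
Ar-40: Σm = 18(1.0078250) + 22(1.0086649) = 40.3314778 amu; Δm = 0.3690978 amu; E_B = 343.81 MeV; E_B/A = 8.595 MeV
Ar-40 has the higher binding energy per nucleon, so it is the more tightly bound nucleus.

Ar-40; 8.60 MeV/nucleon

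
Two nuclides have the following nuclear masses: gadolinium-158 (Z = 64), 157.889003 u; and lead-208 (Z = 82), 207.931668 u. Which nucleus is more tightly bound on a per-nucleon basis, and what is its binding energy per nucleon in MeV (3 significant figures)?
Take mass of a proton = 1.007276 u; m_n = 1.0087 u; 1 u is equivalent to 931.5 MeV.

gadolinium-158; 8.22 MeV/nucleon

gadolinium-158: Σm = 64(1.007276) + 94(1.0087) = 159.283464 u; Δm = 1.394461 u; E_B = 1298.9 MeV; E_B/A = 8.221 MeV
lead-208: Σm = 82(1.007276) + 126(1.0087) = 209.692832 u; Δm = 1.761164 u; E_B = 1640.5 MeV; E_B/A = 7.887 MeV
gadolinium-158 has the higher binding energy per nucleon, so it is the more tightly bound nucleus.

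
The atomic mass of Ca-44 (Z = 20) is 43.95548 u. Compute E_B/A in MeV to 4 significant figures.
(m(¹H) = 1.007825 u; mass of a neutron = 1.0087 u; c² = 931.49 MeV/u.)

With 20 protons and 24 neutrons (A = 44):
Σm = 20·m(¹H) + 24·m_n = 20.156500 + 24.2088 = 44.365300 u
Mass defect Δm = 44.365300 − 43.95548 = 0.409820 u
Binding energy = Δm·c² = 0.409820 × 931.49 MeV/u = 381.743 MeV
Dividing by A = 44 gives 8.676 MeV per nucleon.

8.676 MeV/nucleon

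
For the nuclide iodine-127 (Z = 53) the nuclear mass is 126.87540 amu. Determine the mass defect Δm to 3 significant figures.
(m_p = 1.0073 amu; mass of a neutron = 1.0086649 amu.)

1.15 amu

Z = 53, so N = A − Z = 127 − 53 = 74.
Σm = 53·m_p + 74·m_n = 53.3869 + 74.6412026 = 128.0281026 amu
Δm = 128.0281026 − 126.87540 = 1.1527026 amu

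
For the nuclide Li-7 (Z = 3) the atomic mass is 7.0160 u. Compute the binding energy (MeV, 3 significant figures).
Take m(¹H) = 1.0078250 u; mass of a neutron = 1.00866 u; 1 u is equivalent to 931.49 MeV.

39.2 MeV

Mass of separated nucleons = 3(1.0078250) + 4(1.00866) = 3.0234750 + 4.03464 = 7.0581150 u
Mass defect Δm = 7.0581150 − 7.0160 = 0.0421150 u
Converting to energy: 0.0421150 u × 931.49 MeV/u = 39.2297 MeV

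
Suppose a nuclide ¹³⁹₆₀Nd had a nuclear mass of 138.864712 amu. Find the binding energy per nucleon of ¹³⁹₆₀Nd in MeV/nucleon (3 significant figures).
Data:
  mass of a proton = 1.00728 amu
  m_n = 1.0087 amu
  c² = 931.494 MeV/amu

Σm = 60·m_p + 79·m_n = 60.43680 + 79.6873 = 140.12410 amu
Mass defect Δm = 140.12410 − 138.864712 = 1.259388 amu
Binding energy = Δm·c² = 1.259388 × 931.494 MeV/amu = 1173.11 MeV
Per nucleon: 1173.11 / 139 = 8.440 MeV

8.44 MeV/nucleon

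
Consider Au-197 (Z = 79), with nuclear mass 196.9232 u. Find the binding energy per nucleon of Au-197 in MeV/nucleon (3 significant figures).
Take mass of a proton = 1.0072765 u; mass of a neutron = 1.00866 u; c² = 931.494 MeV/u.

7.91 MeV/nucleon

The nucleus contains 79 protons and 197 − 79 = 118 neutrons.
Σm = 79·m_p + 118·m_n = 79.5748435 + 119.02188 = 198.5967235 u
Mass defect Δm = 198.5967235 − 196.9232 = 1.6735235 u
Binding energy = Δm·c² = 1.6735235 × 931.494 MeV/u = 1558.88 MeV
Dividing by A = 197 gives 7.913 MeV per nucleon.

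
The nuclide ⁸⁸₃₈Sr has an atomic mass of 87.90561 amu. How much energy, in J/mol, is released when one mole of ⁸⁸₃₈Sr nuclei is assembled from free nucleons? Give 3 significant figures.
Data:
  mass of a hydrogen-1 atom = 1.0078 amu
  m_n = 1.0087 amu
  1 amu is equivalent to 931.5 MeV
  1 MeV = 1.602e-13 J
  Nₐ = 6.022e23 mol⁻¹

7.42e+13 J/mol

Mass of separated nucleons = 38(1.0078) + 50(1.0087) = 38.2964 + 50.4350 = 88.7314 amu
Mass defect Δm = 88.7314 − 87.90561 = 0.82579 amu
E_B = 0.82579 × 931.5 = 769.223 MeV
Per nucleus in joules: 769.223 MeV × 1.602e-13 J/MeV = 1.2323e-10 J
Per mole: 1.2323e-10 J × 6.022e23 mol⁻¹ = 7.4209e+13 J/mol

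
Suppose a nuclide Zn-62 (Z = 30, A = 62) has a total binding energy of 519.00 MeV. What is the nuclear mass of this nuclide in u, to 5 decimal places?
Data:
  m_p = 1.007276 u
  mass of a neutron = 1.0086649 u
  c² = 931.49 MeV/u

61.93838 u

Mass defect = 519.00 MeV / (931.49 MeV/u) = 0.55717184 u
Constituent mass = 30(1.007276) + 32(1.0086649) = 62.4955568 u
Nuclear mass = 62.4955568 − 0.55717184 = 61.93838496 u ≈ 61.93838 u (to 5 decimal places)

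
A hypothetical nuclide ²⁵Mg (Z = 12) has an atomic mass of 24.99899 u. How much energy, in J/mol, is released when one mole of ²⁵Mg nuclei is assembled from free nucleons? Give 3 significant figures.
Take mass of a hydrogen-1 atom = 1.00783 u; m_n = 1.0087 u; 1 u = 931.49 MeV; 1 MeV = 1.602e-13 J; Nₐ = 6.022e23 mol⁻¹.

With 12 protons and 13 neutrons (A = 25):
Mass of separated nucleons = 12(1.00783) + 13(1.0087) = 12.09396 + 13.1131 = 25.20706 u
The mass defect is 25.20706 − 24.99899 = 0.20807 u.
Binding energy = Δm·c² = 0.20807 × 931.49 MeV/u = 193.815 MeV
Per nucleus in joules: 193.815 MeV × 1.602e-13 J/MeV = 3.1049e-11 J
Per mole: 3.1049e-11 J × 6.022e23 mol⁻¹ = 1.8698e+13 J/mol

1.87e+13 J/mol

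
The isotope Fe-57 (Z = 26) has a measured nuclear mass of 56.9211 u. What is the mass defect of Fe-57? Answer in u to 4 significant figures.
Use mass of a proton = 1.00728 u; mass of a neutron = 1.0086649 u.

Mass of separated nucleons = 26(1.00728) + 31(1.0086649) = 26.18928 + 31.2686119 = 57.4578919 u
Δm = 57.4578919 − 56.9211 = 0.5367919 u

0.5368 u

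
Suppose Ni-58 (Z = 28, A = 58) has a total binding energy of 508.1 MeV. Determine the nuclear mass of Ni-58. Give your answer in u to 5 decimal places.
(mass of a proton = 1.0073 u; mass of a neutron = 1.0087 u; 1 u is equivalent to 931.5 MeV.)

57.91994 u

Mass defect = 508.1 MeV / (931.5 MeV/u) = 0.5454643 u
Constituent mass = 28(1.0073) + 30(1.0087) = 58.4654 u
Nuclear mass = 58.4654 − 0.5454643 = 57.9199357 u ≈ 57.91994 u (to 5 decimal places)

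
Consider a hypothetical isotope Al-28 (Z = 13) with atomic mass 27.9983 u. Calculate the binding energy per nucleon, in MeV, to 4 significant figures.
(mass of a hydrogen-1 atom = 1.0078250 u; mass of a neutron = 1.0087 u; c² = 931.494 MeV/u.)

7.782 MeV/nucleon

The nucleus contains 13 protons and 28 − 13 = 15 neutrons.
Total constituent mass: 13 × 1.0078250 + 15 × 1.0087 = 28.2322250 u
Mass defect Δm = 28.2322250 − 27.9983 = 0.2339250 u
Converting to energy: 0.2339250 u × 931.494 MeV/u = 217.900 MeV
BE/A = 217.900 MeV / 28 = 7.782 MeV/nucleon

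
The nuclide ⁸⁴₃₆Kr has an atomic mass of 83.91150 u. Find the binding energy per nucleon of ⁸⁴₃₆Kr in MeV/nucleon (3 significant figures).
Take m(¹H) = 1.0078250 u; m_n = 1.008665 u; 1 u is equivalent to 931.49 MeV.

8.72 MeV/nucleon

Total constituent mass: 36 × 1.0078250 + 48 × 1.008665 = 84.6976200 u
Mass defect Δm = 84.6976200 − 83.91150 = 0.7861200 u
E_B = 0.7861200 × 931.49 = 732.263 MeV
BE/A = 732.263 MeV / 84 = 8.717 MeV/nucleon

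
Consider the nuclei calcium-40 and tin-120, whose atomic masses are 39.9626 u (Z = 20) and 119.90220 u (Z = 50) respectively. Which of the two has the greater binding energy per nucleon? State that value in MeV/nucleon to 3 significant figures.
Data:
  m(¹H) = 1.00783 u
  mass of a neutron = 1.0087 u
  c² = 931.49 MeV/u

calcium-40: Σm = 20(1.00783) + 20(1.0087) = 40.33060 u; Δm = 0.36800 u; E_B = 342.79 MeV; E_B/A = 8.570 MeV
tin-120: Σm = 50(1.00783) + 70(1.0087) = 121.00050 u; Δm = 1.09830 u; E_B = 1023.055 MeV; E_B/A = 8.525 MeV
calcium-40 has the higher binding energy per nucleon, so it is the more tightly bound nucleus.

calcium-40; 8.57 MeV/nucleon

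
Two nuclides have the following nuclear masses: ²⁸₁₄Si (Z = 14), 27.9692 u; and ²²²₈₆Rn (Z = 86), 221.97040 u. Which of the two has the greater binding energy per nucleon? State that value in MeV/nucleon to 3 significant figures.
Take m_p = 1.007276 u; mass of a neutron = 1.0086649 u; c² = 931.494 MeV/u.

²⁸₁₄Si; 8.45 MeV/nucleon

²⁸₁₄Si: Σm = 14(1.007276) + 14(1.0086649) = 28.2231726 u; Δm = 0.2539726 u; E_B = 236.57 MeV; E_B/A = 8.449 MeV
²²²₈₆Rn: Σm = 86(1.007276) + 136(1.0086649) = 223.8041624 u; Δm = 1.8337624 u; E_B = 1708.1 MeV; E_B/A = 7.694 MeV
²⁸₁₄Si has the higher binding energy per nucleon, so it is the more tightly bound nucleus.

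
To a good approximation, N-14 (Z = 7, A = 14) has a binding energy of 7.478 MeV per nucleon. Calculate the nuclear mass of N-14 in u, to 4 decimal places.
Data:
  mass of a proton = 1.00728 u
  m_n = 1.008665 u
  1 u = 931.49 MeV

Total binding energy = 14 × 7.478 = 104.692 MeV
Mass defect = 104.692 MeV / (931.49 MeV/u) = 0.112392 u
Constituent mass = 7(1.00728) + 7(1.008665) = 14.111615 u
Nuclear mass = 14.111615 − 0.112392 = 13.999223 u ≈ 13.9992 u (to 4 decimal places)

13.9992 u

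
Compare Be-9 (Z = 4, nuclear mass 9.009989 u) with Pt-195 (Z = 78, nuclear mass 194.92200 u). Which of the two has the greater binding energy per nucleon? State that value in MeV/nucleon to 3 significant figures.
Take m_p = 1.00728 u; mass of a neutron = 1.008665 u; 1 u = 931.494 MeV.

Be-9: Σm = 4(1.00728) + 5(1.008665) = 9.072445 u; Δm = 0.062456 u; E_B = 58.177 MeV; E_B/A = 6.464 MeV
Pt-195: Σm = 78(1.00728) + 117(1.008665) = 196.581645 u; Δm = 1.659645 u; E_B = 1545.9 MeV; E_B/A = 7.928 MeV
Pt-195 has the higher binding energy per nucleon, so it is the more tightly bound nucleus.

Pt-195; 7.93 MeV/nucleon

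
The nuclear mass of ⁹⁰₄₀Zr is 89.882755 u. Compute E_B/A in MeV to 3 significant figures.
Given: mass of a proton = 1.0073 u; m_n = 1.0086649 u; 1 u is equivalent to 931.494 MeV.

8.72 MeV/nucleon

Σm = 40·m_p + 50·m_n = 40.2920 + 50.4332450 = 90.7252450 u
Mass defect Δm = 90.7252450 − 89.882755 = 0.8424900 u
Converting to energy: 0.8424900 u × 931.494 MeV/u = 784.774 MeV
BE/A = 784.774 MeV / 90 = 8.720 MeV/nucleon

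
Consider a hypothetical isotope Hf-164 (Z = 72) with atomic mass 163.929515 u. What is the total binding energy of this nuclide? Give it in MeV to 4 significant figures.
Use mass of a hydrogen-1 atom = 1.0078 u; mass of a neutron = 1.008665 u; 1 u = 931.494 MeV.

1331 MeV

Z = 72, so N = A − Z = 164 − 72 = 92.
Σm = 72·m(¹H) + 92·m_n = 72.5616 + 92.797180 = 165.358780 u
The mass defect is 165.358780 − 163.929515 = 1.429265 u.
Converting to energy: 1.429265 u × 931.494 MeV/u = 1331.35 MeV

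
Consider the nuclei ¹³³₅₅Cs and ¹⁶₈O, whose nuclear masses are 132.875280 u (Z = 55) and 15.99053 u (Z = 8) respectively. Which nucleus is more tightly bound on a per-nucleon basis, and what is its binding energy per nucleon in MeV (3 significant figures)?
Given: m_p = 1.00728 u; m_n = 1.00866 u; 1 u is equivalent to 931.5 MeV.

¹³³₅₅Cs; 8.41 MeV/nucleon

¹³³₅₅Cs: Σm = 55(1.00728) + 78(1.00866) = 134.07588 u; Δm = 1.200600 u; E_B = 1118.4 MeV; E_B/A = 8.409 MeV
¹⁶₈O: Σm = 8(1.00728) + 8(1.00866) = 16.12752 u; Δm = 0.13699 u; E_B = 127.606 MeV; E_B/A = 7.975 MeV
¹³³₅₅Cs has the higher binding energy per nucleon, so it is the more tightly bound nucleus.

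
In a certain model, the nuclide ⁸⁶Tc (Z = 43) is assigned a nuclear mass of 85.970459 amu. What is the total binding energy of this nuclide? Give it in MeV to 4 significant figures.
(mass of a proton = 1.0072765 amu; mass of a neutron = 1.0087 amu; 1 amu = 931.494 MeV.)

The nucleus contains 43 protons and 86 − 43 = 43 neutrons.
Total constituent mass: 43 × 1.0072765 + 43 × 1.0087 = 86.6869895 amu
Δm = 86.6869895 − 85.970459 = 0.7165305 amu
Binding energy = Δm·c² = 0.7165305 × 931.494 MeV/amu = 667.444 MeV

667.4 MeV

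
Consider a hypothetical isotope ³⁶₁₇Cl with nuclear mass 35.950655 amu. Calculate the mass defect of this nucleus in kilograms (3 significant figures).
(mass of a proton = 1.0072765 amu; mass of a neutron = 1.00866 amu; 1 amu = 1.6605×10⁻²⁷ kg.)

5.61e-28 kg

Z = 17, so N = A − Z = 36 − 17 = 19.
Total constituent mass: 17 × 1.0072765 + 19 × 1.00866 = 36.2882405 amu
Mass defect Δm = 36.2882405 − 35.950655 = 0.3375855 amu
In SI units: 0.3375855 amu × 1.6605×10⁻²⁷ kg/amu = 5.6056e-28 kg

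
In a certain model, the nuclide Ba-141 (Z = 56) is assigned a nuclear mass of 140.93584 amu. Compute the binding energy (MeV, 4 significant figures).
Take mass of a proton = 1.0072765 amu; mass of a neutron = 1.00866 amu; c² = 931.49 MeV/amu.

1125 MeV

Z = 56, so N = A − Z = 141 − 56 = 85.
Σm = 56·m_p + 85·m_n = 56.4074840 + 85.73610 = 142.1435840 amu
Δm = 142.1435840 − 140.93584 = 1.2077440 amu
Converting to energy: 1.2077440 amu × 931.49 MeV/amu = 1125.00 MeV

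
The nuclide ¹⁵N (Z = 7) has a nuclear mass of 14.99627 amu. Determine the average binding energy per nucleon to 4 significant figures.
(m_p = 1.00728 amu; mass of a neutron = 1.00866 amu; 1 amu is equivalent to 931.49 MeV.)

Z = 7, so N = A − Z = 15 − 7 = 8.
Σm = 7·m_p + 8·m_n = 7.05096 + 8.06928 = 15.12024 amu
Mass defect Δm = 15.12024 − 14.99627 = 0.12397 amu
Binding energy = Δm·c² = 0.12397 × 931.49 MeV/amu = 115.477 MeV
Dividing by A = 15 gives 7.698 MeV per nucleon.

7.698 MeV/nucleon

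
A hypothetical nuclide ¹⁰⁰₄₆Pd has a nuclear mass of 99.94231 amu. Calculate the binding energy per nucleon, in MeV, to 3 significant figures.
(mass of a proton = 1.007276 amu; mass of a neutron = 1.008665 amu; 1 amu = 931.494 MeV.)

Mass of separated nucleons = 46(1.007276) + 54(1.008665) = 46.334696 + 54.467910 = 100.802606 amu
Δm = 100.802606 − 99.94231 = 0.860296 amu
E_B = 0.860296 × 931.494 = 801.361 MeV
Dividing by A = 100 gives 8.014 MeV per nucleon.

8.01 MeV/nucleon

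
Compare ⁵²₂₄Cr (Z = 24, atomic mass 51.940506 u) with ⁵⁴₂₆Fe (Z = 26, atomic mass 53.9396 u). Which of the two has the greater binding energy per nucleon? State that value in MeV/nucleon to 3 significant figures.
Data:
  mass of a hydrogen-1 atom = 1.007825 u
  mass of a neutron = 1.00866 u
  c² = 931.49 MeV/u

⁵²₂₄Cr: Σm = 24(1.007825) + 28(1.00866) = 52.430280 u; Δm = 0.489774 u; E_B = 456.22 MeV; E_B/A = 8.773 MeV
⁵⁴₂₆Fe: Σm = 26(1.007825) + 28(1.00866) = 54.445930 u; Δm = 0.506330 u; E_B = 471.64 MeV; E_B/A = 8.734 MeV
⁵²₂₄Cr has the higher binding energy per nucleon, so it is the more tightly bound nucleus.

⁵²₂₄Cr; 8.77 MeV/nucleon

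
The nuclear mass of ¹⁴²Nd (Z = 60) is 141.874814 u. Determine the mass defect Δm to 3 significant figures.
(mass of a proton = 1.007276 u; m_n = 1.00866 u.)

With 60 protons and 82 neutrons (A = 142):
Total constituent mass: 60 × 1.007276 + 82 × 1.00866 = 143.146680 u
Δm = 143.146680 − 141.874814 = 1.271866 u

1.27 u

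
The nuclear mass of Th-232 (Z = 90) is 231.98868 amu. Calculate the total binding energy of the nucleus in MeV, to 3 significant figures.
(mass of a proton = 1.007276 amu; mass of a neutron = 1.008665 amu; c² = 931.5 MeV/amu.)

The nucleus contains 90 protons and 232 − 90 = 142 neutrons.
Mass of separated nucleons = 90(1.007276) + 142(1.008665) = 90.654840 + 143.230430 = 233.885270 amu
Δm = 233.885270 − 231.98868 = 1.896590 amu
Converting to energy: 1.896590 amu × 931.5 MeV/amu = 1766.67 MeV

1770 MeV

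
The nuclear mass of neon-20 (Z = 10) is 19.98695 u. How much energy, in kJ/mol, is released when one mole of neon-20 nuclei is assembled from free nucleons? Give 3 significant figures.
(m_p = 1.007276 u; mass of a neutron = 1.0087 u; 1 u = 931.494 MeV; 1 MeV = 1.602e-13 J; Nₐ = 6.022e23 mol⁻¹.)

1.55e+10 kJ/mol

Total constituent mass: 10 × 1.007276 + 10 × 1.0087 = 20.159760 u
Mass defect Δm = 20.159760 − 19.98695 = 0.172810 u
Converting to energy: 0.172810 u × 931.494 MeV/u = 160.971 MeV
Per nucleus in joules: 160.971 MeV × 1.602e-13 J/MeV = 2.5788e-11 J
Per mole: 2.5788e-11 J × 6.022e23 mol⁻¹ = 1.5530e+13 J/mol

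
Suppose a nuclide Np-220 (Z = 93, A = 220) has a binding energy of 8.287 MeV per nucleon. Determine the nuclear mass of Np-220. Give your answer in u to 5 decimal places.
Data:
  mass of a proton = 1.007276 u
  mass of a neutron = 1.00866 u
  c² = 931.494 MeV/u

219.81927 u

Total binding energy = 220 × 8.287 = 1823.140 MeV
Mass defect = 1823.140 MeV / (931.494 MeV/u) = 1.9572214 u
Constituent mass = 93(1.007276) + 127(1.00866) = 221.776488 u
Nuclear mass = 221.776488 − 1.9572214 = 219.8192666 u ≈ 219.81927 u (to 5 decimal places)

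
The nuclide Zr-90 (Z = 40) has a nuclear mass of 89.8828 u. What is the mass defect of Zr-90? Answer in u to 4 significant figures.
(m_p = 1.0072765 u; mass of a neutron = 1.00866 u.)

0.8413 u

Σm = 40·m_p + 50·m_n = 40.2910600 + 50.43300 = 90.7240600 u
Δm = 90.7240600 − 89.8828 = 0.8412600 u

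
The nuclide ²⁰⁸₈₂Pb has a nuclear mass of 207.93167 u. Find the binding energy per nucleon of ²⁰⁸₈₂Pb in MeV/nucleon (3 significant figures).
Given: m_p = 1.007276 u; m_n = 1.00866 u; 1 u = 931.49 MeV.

Z = 82, so N = A − Z = 208 − 82 = 126.
Total constituent mass: 82 × 1.007276 + 126 × 1.00866 = 209.687792 u
The mass defect is 209.687792 − 207.93167 = 1.756122 u.
Binding energy = Δm·c² = 1.756122 × 931.49 MeV/u = 1635.81 MeV
Per nucleon: 1635.81 / 208 = 7.864 MeV

7.86 MeV/nucleon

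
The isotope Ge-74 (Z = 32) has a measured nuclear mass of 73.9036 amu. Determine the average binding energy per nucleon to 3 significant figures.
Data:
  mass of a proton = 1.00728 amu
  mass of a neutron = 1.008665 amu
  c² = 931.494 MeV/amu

8.73 MeV/nucleon

Z = 32, so N = A − Z = 74 − 32 = 42.
Mass of separated nucleons = 32(1.00728) + 42(1.008665) = 32.23296 + 42.363930 = 74.596890 amu
Δm = 74.596890 − 73.9036 = 0.693290 amu
Binding energy = Δm·c² = 0.693290 × 931.494 MeV/amu = 645.795 MeV
Dividing by A = 74 gives 8.727 MeV per nucleon.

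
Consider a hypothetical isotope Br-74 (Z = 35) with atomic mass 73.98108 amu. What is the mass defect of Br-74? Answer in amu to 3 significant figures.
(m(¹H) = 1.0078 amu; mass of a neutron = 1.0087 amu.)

0.631 amu

The nucleus contains 35 protons and 74 − 35 = 39 neutrons.
Mass of separated nucleons = 35(1.0078) + 39(1.0087) = 35.2730 + 39.3393 = 74.6123 amu
Mass defect Δm = 74.6123 − 73.98108 = 0.63122 amu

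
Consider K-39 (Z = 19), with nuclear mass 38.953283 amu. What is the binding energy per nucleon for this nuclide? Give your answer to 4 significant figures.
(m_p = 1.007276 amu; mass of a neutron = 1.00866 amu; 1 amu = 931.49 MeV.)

The nucleus contains 19 protons and 39 − 19 = 20 neutrons.
Mass of separated nucleons = 19(1.007276) + 20(1.00866) = 19.138244 + 20.17320 = 39.311444 amu
The mass defect is 39.311444 − 38.953283 = 0.358161 amu.
Converting to energy: 0.358161 amu × 931.49 MeV/amu = 333.623 MeV
BE/A = 333.623 MeV / 39 = 8.554 MeV/nucleon

8.554 MeV/nucleon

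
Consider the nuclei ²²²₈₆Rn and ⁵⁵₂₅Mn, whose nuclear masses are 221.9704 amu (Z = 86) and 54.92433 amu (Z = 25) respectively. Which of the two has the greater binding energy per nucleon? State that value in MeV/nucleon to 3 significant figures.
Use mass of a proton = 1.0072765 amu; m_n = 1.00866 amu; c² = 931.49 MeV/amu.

²²²₈₆Rn: Σm = 86(1.0072765) + 136(1.00866) = 223.8035390 amu; Δm = 1.8331390 amu; E_B = 1707.6 MeV; E_B/A = 7.692 MeV
⁵⁵₂₅Mn: Σm = 25(1.0072765) + 30(1.00866) = 55.4417125 amu; Δm = 0.5173825 amu; E_B = 481.937 MeV; E_B/A = 8.762 MeV
⁵⁵₂₅Mn has the higher binding energy per nucleon, so it is the more tightly bound nucleus.

⁵⁵₂₅Mn; 8.76 MeV/nucleon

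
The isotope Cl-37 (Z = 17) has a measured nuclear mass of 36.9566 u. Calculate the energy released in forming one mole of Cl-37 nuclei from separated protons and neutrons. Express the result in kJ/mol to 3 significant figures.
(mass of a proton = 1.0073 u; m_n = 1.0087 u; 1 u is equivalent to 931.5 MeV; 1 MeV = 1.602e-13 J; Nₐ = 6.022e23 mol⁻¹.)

3.07e+10 kJ/mol

The nucleus contains 17 protons and 37 − 17 = 20 neutrons.
Total constituent mass: 17 × 1.0073 + 20 × 1.0087 = 37.2981 u
Δm = 37.2981 − 36.9566 = 0.3415 u
Binding energy = Δm·c² = 0.3415 × 931.5 MeV/u = 318.107 MeV
Per nucleus in joules: 318.107 MeV × 1.602e-13 J/MeV = 5.0961e-11 J
Per mole: 5.0961e-11 J × 6.022e23 mol⁻¹ = 3.0689e+13 J/mol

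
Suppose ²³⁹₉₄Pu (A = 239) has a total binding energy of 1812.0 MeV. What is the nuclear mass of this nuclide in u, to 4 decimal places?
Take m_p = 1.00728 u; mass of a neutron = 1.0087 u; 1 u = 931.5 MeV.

239.0006 u

Mass defect = 1812.0 MeV / (931.5 MeV/u) = 1.945250 u
Constituent mass = 94(1.00728) + 145(1.0087) = 240.94582 u
Nuclear mass = 240.94582 − 1.945250 = 239.000570 u ≈ 239.0006 u (to 4 decimal places)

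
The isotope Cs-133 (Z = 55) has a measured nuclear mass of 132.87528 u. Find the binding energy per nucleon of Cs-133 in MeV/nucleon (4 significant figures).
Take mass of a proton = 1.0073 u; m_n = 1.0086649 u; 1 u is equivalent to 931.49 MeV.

8.419 MeV/nucleon

Z = 55, so N = A − Z = 133 − 55 = 78.
Mass of separated nucleons = 55(1.0073) + 78(1.0086649) = 55.4015 + 78.6758622 = 134.0773622 u
The mass defect is 134.0773622 − 132.87528 = 1.2020822 u.
E_B = 1.2020822 × 931.49 = 1119.73 MeV
BE/A = 1119.73 MeV / 133 = 8.419 MeV/nucleon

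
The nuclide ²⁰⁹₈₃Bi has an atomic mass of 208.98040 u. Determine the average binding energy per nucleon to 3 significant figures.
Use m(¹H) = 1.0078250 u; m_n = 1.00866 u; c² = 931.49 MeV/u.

7.85 MeV/nucleon

Mass of separated nucleons = 83(1.0078250) + 126(1.00866) = 83.6494750 + 127.09116 = 210.7406350 u
Mass defect Δm = 210.7406350 − 208.98040 = 1.7602350 u
E_B = 1.7602350 × 931.49 = 1639.64 MeV
Per nucleon: 1639.64 / 209 = 7.845 MeV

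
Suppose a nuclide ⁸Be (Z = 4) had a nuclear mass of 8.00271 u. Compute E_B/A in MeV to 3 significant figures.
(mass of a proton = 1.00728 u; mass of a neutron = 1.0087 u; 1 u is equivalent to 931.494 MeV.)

Z = 4, so N = A − Z = 8 − 4 = 4.
Σm = 4·m_p + 4·m_n = 4.02912 + 4.0348 = 8.06392 u
The mass defect is 8.06392 − 8.00271 = 0.06121 u.
E_B = 0.06121 × 931.494 = 57.0167 MeV
Dividing by A = 8 gives 7.127 MeV per nucleon.

7.13 MeV/nucleon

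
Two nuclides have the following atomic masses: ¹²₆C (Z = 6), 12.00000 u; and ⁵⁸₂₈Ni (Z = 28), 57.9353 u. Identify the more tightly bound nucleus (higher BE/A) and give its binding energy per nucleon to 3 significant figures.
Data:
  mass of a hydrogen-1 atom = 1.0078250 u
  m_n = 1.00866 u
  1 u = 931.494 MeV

¹²₆C: Σm = 6(1.0078250) + 6(1.00866) = 12.0989100 u; Δm = 0.0989100 u; E_B = 92.134 MeV; E_B/A = 7.678 MeV
⁵⁸₂₈Ni: Σm = 28(1.0078250) + 30(1.00866) = 58.4789000 u; Δm = 0.5436000 u; E_B = 506.36 MeV; E_B/A = 8.730 MeV
⁵⁸₂₈Ni has the higher binding energy per nucleon, so it is the more tightly bound nucleus.

⁵⁸₂₈Ni; 8.73 MeV/nucleon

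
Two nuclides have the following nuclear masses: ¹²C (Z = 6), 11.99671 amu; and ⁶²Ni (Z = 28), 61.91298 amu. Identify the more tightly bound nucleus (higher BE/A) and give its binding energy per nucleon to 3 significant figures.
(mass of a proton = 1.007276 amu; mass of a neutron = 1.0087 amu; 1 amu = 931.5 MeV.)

¹²C: Σm = 6(1.007276) + 6(1.0087) = 12.095856 amu; Δm = 0.099146 amu; E_B = 92.354 MeV; E_B/A = 7.696 MeV
⁶²Ni: Σm = 28(1.007276) + 34(1.0087) = 62.499528 amu; Δm = 0.586548 amu; E_B = 546.37 MeV; E_B/A = 8.812 MeV
⁶²Ni has the higher binding energy per nucleon, so it is the more tightly bound nucleus.

⁶²Ni; 8.81 MeV/nucleon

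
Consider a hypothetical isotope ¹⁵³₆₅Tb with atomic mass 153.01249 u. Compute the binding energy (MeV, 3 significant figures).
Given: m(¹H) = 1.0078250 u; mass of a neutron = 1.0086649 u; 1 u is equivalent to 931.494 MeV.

1170 MeV

With 65 protons and 88 neutrons (A = 153):
Total constituent mass: 65 × 1.0078250 + 88 × 1.0086649 = 154.2711362 u
Δm = 154.2711362 − 153.01249 = 1.2586462 u
Converting to energy: 1.2586462 u × 931.494 MeV/u = 1172.42 MeV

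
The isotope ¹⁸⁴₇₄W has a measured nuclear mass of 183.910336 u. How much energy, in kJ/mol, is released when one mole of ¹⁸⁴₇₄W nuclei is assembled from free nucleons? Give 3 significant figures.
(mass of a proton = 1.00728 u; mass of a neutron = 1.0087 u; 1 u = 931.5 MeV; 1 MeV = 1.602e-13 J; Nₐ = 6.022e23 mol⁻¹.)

1.42e+11 kJ/mol

Mass of separated nucleons = 74(1.00728) + 110(1.0087) = 74.53872 + 110.9570 = 185.49572 u
The mass defect is 185.49572 − 183.910336 = 1.585384 u.
Binding energy = Δm·c² = 1.585384 × 931.5 MeV/u = 1476.79 MeV
Per nucleus in joules: 1476.79 MeV × 1.602e-13 J/MeV = 2.3658e-10 J
Per mole: 2.3658e-10 J × 6.022e23 mol⁻¹ = 1.4247e+14 J/mol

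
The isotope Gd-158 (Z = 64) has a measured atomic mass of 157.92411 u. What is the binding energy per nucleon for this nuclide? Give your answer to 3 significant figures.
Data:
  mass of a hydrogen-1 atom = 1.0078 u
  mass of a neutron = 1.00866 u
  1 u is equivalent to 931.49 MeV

The nucleus contains 64 protons and 158 − 64 = 94 neutrons.
Total constituent mass: 64 × 1.0078 + 94 × 1.00866 = 159.31324 u
The mass defect is 159.31324 − 157.92411 = 1.38913 u.
Binding energy = Δm·c² = 1.38913 × 931.49 MeV/u = 1293.96 MeV
BE/A = 1293.96 MeV / 158 = 8.190 MeV/nucleon

8.19 MeV/nucleon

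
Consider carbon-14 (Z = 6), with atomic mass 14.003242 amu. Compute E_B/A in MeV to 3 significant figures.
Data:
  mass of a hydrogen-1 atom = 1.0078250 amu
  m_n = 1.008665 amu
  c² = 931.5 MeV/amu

7.52 MeV/nucleon

With 6 protons and 8 neutrons (A = 14):
Total constituent mass: 6 × 1.0078250 + 8 × 1.008665 = 14.1162700 amu
Mass defect Δm = 14.1162700 − 14.003242 = 0.1130280 amu
Converting to energy: 0.1130280 amu × 931.5 MeV/amu = 105.286 MeV
Per nucleon: 105.286 / 14 = 7.520 MeV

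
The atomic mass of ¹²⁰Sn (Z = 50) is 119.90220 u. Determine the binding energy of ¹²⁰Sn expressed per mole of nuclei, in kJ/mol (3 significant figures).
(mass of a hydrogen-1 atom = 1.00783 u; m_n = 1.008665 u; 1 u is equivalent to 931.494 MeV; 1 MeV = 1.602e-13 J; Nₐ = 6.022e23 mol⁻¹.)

With 50 protons and 70 neutrons (A = 120):
Total constituent mass: 50 × 1.00783 + 70 × 1.008665 = 120.998050 u
Δm = 120.998050 − 119.90220 = 1.095850 u
Binding energy = Δm·c² = 1.095850 × 931.494 MeV/u = 1020.78 MeV
Per nucleus in joules: 1020.78 MeV × 1.602e-13 J/MeV = 1.6353e-10 J
Per mole: 1.6353e-10 J × 6.022e23 mol⁻¹ = 9.8478e+13 J/mol

9.85e+10 kJ/mol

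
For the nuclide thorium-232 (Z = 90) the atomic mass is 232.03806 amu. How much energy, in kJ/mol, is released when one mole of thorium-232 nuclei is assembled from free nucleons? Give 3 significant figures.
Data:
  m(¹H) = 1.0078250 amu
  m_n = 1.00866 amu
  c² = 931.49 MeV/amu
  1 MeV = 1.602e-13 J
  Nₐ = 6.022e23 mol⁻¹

Z = 90, so N = A − Z = 232 − 90 = 142.
Mass of separated nucleons = 90(1.0078250) + 142(1.00866) = 90.7042500 + 143.22972 = 233.9339700 amu
Δm = 233.9339700 − 232.03806 = 1.8959100 amu
Binding energy = Δm·c² = 1.8959100 × 931.49 MeV/amu = 1766.02 MeV
Per nucleus in joules: 1766.02 MeV × 1.602e-13 J/MeV = 2.8292e-10 J
Per mole: 2.8292e-10 J × 6.022e23 mol⁻¹ = 1.7037e+14 J/mol

1.70e+11 kJ/mol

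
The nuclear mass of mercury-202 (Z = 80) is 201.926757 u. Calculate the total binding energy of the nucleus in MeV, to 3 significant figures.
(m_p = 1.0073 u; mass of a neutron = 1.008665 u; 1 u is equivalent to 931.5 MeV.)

1600 MeV

Mass of separated nucleons = 80(1.0073) + 122(1.008665) = 80.5840 + 123.057130 = 203.641130 u
Mass defect Δm = 203.641130 − 201.926757 = 1.714373 u
E_B = 1.714373 × 931.5 = 1596.94 MeV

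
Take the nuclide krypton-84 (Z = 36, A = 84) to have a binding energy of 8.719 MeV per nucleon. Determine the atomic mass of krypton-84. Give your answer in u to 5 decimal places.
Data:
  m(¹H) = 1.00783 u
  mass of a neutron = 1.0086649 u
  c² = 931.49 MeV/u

Total binding energy = 84 × 8.719 = 732.396 MeV
Mass defect = 732.396 MeV / (931.49 MeV/u) = 0.7862629 u
Constituent mass = 36(1.00783) + 48(1.0086649) = 84.6977952 u
Atomic mass = 84.6977952 − 0.7862629 = 83.9115323 u ≈ 83.91153 u (to 5 decimal places)

83.91153 u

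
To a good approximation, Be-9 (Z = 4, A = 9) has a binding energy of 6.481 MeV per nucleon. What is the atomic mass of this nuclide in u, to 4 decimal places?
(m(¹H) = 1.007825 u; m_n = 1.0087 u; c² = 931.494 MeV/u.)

Total binding energy = 9 × 6.481 = 58.329 MeV
Mass defect = 58.329 MeV / (931.494 MeV/u) = 0.062619 u
Constituent mass = 4(1.007825) + 5(1.0087) = 9.074800 u
Atomic mass = 9.074800 − 0.062619 = 9.012181 u ≈ 9.0122 u (to 4 decimal places)

9.0122 u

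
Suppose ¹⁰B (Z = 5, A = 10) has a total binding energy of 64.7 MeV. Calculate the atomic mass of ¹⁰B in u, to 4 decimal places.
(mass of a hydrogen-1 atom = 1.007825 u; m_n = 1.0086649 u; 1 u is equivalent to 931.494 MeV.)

10.0130 u

Mass defect = 64.7 MeV / (931.494 MeV/u) = 0.069458 u
Constituent mass = 5(1.007825) + 5(1.0086649) = 10.0824495 u
Atomic mass = 10.0824495 − 0.069458 = 10.0129915 u ≈ 10.0130 u (to 4 decimal places)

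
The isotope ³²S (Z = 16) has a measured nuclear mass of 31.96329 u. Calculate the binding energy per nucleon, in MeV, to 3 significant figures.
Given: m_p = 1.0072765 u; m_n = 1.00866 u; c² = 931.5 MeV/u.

8.49 MeV/nucleon

Σm = 16·m_p + 16·m_n = 16.1164240 + 16.13856 = 32.2549840 u
The mass defect is 32.2549840 − 31.96329 = 0.2916940 u.
Binding energy = Δm·c² = 0.2916940 × 931.5 MeV/u = 271.713 MeV
Dividing by A = 32 gives 8.491 MeV per nucleon.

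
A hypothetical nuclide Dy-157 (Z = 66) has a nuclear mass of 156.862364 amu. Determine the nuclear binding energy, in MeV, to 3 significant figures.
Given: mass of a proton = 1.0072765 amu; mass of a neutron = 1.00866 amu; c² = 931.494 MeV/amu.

1310 MeV

With 66 protons and 91 neutrons (A = 157):
Σm = 66·m_p + 91·m_n = 66.4802490 + 91.78806 = 158.2683090 amu
Δm = 158.2683090 − 156.862364 = 1.4059450 amu
Binding energy = Δm·c² = 1.4059450 × 931.494 MeV/amu = 1309.63 MeV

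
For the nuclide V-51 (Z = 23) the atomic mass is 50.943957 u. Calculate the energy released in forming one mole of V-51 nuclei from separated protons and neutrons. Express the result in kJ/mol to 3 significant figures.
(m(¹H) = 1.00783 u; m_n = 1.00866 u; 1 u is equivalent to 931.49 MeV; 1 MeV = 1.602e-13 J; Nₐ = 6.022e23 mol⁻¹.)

With 23 protons and 28 neutrons (A = 51):
Mass of separated nucleons = 23(1.00783) + 28(1.00866) = 23.18009 + 28.24248 = 51.42257 u
Δm = 51.42257 − 50.943957 = 0.478613 u
E_B = 0.478613 × 931.49 = 445.823 MeV
Per nucleus in joules: 445.823 MeV × 1.602e-13 J/MeV = 7.1421e-11 J
Per mole: 7.1421e-11 J × 6.022e23 mol⁻¹ = 4.3010e+13 J/mol

4.30e+10 kJ/mol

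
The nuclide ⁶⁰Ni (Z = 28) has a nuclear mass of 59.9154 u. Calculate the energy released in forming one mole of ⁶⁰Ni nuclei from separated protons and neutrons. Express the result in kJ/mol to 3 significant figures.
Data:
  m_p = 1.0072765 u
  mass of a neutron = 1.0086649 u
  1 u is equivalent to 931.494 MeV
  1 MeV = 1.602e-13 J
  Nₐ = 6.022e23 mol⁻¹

5.08e+10 kJ/mol

With 28 protons and 32 neutrons (A = 60):
Total constituent mass: 28 × 1.0072765 + 32 × 1.0086649 = 60.4810188 u
Mass defect Δm = 60.4810188 − 59.9154 = 0.5656188 u
Binding energy = Δm·c² = 0.5656188 × 931.494 MeV/u = 526.871 MeV
Per nucleus in joules: 526.871 MeV × 1.602e-13 J/MeV = 8.4405e-11 J
Per mole: 8.4405e-11 J × 6.022e23 mol⁻¹ = 5.0829e+13 J/mol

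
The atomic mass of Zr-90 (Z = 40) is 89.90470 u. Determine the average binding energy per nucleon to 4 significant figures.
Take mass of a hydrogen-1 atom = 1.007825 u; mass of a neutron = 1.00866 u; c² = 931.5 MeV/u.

8.707 MeV/nucleon

With 40 protons and 50 neutrons (A = 90):
Mass of separated nucleons = 40(1.007825) + 50(1.00866) = 40.313000 + 50.43300 = 90.746000 u
Δm = 90.746000 − 89.90470 = 0.841300 u
E_B = 0.841300 × 931.5 = 783.671 MeV
BE/A = 783.671 MeV / 90 = 8.707 MeV/nucleon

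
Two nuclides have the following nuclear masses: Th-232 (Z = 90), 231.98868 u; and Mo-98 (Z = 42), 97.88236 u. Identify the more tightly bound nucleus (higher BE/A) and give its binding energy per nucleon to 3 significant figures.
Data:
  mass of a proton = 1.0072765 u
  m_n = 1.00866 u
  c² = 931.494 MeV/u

Th-232: Σm = 90(1.0072765) + 142(1.00866) = 233.8846050 u; Δm = 1.8959250 u; E_B = 1766.0 MeV; E_B/A = 7.612 MeV
Mo-98: Σm = 42(1.0072765) + 56(1.00866) = 98.7905730 u; Δm = 0.9082130 u; E_B = 845.99 MeV; E_B/A = 8.633 MeV
Mo-98 has the higher binding energy per nucleon, so it is the more tightly bound nucleus.

Mo-98; 8.63 MeV/nucleon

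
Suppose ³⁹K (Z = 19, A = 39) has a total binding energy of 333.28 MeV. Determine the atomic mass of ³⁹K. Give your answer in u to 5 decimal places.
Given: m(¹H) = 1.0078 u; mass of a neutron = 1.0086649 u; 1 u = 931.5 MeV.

Mass defect = 333.28 MeV / (931.5 MeV/u) = 0.3577885 u
Constituent mass = 19(1.0078) + 20(1.0086649) = 39.3214980 u
Atomic mass = 39.3214980 − 0.3577885 = 38.9637095 u ≈ 38.96371 u (to 5 decimal places)

38.96371 u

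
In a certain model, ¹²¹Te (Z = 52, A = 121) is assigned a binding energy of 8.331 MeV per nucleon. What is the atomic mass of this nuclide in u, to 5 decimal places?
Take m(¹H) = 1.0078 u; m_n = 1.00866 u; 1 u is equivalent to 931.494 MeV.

Total binding energy = 121 × 8.331 = 1008.051 MeV
Mass defect = 1008.051 MeV / (931.494 MeV/u) = 1.0821873 u
Constituent mass = 52(1.0078) + 69(1.00866) = 122.00314 u
Atomic mass = 122.00314 − 1.0821873 = 120.9209527 u ≈ 120.92095 u (to 5 decimal places)

120.92095 u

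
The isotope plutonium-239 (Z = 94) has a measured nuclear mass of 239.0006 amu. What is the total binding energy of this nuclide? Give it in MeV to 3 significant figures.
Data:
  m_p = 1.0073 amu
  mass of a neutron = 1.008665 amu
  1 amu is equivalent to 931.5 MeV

With 94 protons and 145 neutrons (A = 239):
Mass of separated nucleons = 94(1.0073) + 145(1.008665) = 94.6862 + 146.256425 = 240.942625 amu
The mass defect is 240.942625 − 239.0006 = 1.942025 amu.
Converting to energy: 1.942025 amu × 931.5 MeV/amu = 1809.00 MeV

1810 MeV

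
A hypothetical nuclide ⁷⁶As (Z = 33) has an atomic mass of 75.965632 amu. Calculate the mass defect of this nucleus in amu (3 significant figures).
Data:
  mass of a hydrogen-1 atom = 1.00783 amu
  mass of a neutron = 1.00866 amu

0.665 amu

With 33 protons and 43 neutrons (A = 76):
Mass of separated nucleons = 33(1.00783) + 43(1.00866) = 33.25839 + 43.37238 = 76.63077 amu
Mass defect Δm = 76.63077 − 75.965632 = 0.665138 amu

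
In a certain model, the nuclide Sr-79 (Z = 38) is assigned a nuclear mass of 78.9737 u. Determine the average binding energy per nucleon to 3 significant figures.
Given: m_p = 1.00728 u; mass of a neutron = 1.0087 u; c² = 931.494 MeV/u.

Σm = 38·m_p + 41·m_n = 38.27664 + 41.3567 = 79.63334 u
The mass defect is 79.63334 − 78.9737 = 0.65964 u.
Converting to energy: 0.65964 u × 931.494 MeV/u = 614.451 MeV
BE/A = 614.451 MeV / 79 = 7.778 MeV/nucleon

7.78 MeV/nucleon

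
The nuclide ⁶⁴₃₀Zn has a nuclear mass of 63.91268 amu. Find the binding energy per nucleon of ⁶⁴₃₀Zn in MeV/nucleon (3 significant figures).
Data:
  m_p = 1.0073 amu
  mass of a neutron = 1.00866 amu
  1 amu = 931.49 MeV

Z = 30, so N = A − Z = 64 − 30 = 34.
Total constituent mass: 30 × 1.0073 + 34 × 1.00866 = 64.51344 amu
The mass defect is 64.51344 − 63.91268 = 0.60076 amu.
Binding energy = Δm·c² = 0.60076 × 931.49 MeV/amu = 559.602 MeV
Dividing by A = 64 gives 8.744 MeV per nucleon.

8.74 MeV/nucleon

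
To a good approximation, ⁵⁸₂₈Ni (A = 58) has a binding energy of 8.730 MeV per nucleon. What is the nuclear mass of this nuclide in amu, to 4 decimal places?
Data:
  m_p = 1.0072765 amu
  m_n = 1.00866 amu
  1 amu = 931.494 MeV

Total binding energy = 58 × 8.730 = 506.340 MeV
Mass defect = 506.340 MeV / (931.494 MeV/amu) = 0.543578 amu
Constituent mass = 28(1.0072765) + 30(1.00866) = 58.4635420 amu
Nuclear mass = 58.4635420 − 0.543578 = 57.9199640 amu ≈ 57.9200 amu (to 4 decimal places)

57.9200 amu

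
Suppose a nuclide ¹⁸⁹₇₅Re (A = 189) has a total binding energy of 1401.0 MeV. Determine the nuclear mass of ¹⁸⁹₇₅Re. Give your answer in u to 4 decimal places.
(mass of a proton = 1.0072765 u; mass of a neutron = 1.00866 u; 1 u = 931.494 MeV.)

Mass defect = 1401.0 MeV / (931.494 MeV/u) = 1.504035 u
Constituent mass = 75(1.0072765) + 114(1.00866) = 190.5329775 u
Nuclear mass = 190.5329775 − 1.504035 = 189.0289425 u ≈ 189.0289 u (to 4 decimal places)

189.0289 u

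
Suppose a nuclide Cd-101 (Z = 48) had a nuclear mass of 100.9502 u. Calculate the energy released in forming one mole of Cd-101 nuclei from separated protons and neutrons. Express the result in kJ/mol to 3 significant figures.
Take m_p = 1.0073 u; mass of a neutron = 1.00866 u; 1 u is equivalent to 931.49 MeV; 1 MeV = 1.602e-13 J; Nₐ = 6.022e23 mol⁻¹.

7.72e+10 kJ/mol

Z = 48, so N = A − Z = 101 − 48 = 53.
Total constituent mass: 48 × 1.0073 + 53 × 1.00866 = 101.80938 u
Δm = 101.80938 − 100.9502 = 0.85918 u
Binding energy = Δm·c² = 0.85918 × 931.49 MeV/u = 800.318 MeV
Per nucleus in joules: 800.318 MeV × 1.602e-13 J/MeV = 1.2821e-10 J
Per mole: 1.2821e-10 J × 6.022e23 mol⁻¹ = 7.7208e+13 J/mol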